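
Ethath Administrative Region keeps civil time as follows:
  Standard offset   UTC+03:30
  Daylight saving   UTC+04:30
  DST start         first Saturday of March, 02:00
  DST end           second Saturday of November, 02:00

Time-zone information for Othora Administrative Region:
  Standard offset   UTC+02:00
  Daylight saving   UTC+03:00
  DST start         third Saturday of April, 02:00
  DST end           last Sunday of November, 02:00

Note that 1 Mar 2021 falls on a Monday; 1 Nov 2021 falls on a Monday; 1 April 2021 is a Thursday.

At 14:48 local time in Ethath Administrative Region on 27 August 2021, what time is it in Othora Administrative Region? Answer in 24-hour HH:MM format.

13:18

1 March 2021 is a Monday, so the first Saturday is March 6.
1 November 2021 is a Monday, so the first Saturday is November 6 and the second is November 13.
27 August 2021 falls between 6 March and 13 November, so daylight saving is in effect and Ethath Administrative Region is at UTC+04:30.
14:48 Ethath Administrative Region − 4h30m = 10:18 UTC.
1 April 2021 is a Thursday, so the first Saturday is April 3 and the third is April 17.
1 November 2021 is a Monday, so Sundays fall on 7, 14, 21, 28; the last is November 28.
At the standard offset (UTC+02:00), 10:18 UTC + 2h = 12:18 Othora Administrative Region standard time.
The standard-time date in Othora Administrative Region, 27 August 2021, lies within the daylight-saving period (17 April – 28 November), so Othora Administrative Region is on daylight time, UTC+03:00.
10:18 UTC + 3h = 13:18 Othora Administrative Region.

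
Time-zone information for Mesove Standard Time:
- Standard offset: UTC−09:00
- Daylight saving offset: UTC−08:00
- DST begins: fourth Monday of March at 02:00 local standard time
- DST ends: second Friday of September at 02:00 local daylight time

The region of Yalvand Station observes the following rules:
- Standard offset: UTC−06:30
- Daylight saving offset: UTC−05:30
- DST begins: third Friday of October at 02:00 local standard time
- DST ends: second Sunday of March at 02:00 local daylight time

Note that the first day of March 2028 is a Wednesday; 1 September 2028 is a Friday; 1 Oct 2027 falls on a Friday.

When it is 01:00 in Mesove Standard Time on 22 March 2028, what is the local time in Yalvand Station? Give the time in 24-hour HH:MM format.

03:30

1 March 2028 is a Wednesday, so the first Monday is March 6 and the fourth is March 27.
1 September 2028 is a Friday, so the first Friday is September 1 and the second is September 8.
Daylight saving runs 27 March – 8 September; 22 March 2028 is outside that window, so Mesove Standard Time is on standard time at UTC−09:00.
01:00 Mesove Standard Time + 9h = 10:00 UTC.
1 October 2027 is a Friday, so the first Friday is October 1 and the third is October 15.
1 March 2028 is a Wednesday, so the first Sunday is March 5 and the second is March 12.
At the standard offset (UTC−06:30), 10:00 UTC − 6h30m = 03:30 Yalvand Station standard time.
Daylight saving runs 15 October 2027 – 12 March 2028; the standard-time date in Yalvand Station, 22 March 2028, is outside that window, so Yalvand Station is on standard time at UTC−06:30.
10:00 UTC − 6h30m = 03:30 Yalvand Station.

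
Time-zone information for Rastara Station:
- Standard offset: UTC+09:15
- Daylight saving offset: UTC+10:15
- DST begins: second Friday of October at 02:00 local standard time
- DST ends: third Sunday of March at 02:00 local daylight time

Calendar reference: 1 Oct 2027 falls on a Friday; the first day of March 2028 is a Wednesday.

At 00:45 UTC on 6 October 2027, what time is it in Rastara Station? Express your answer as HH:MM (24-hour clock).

1 October 2027 is a Friday, so the first Friday is October 1 and the second is October 8.
1 March 2028 is a Wednesday, so the first Sunday is March 5 and the third is March 19.
At the standard offset (UTC+09:15), 00:45 UTC + 9h15m = 10:00 Rastara Station standard time.
The standard-time date in Rastara Station, 6 October 2027, is outside the daylight-saving period (8 October 2027 – 19 March 2028), so Rastara Station is on standard time, UTC+09:15.
00:45 UTC + 9h15m = 10:00 local.

10:00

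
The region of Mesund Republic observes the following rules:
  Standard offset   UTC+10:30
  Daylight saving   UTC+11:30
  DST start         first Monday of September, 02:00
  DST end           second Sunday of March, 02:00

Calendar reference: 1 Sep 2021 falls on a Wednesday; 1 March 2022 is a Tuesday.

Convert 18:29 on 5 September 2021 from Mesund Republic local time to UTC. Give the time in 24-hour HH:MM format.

1 September 2021 is a Wednesday, so the first Monday is September 6.
1 March 2022 is a Tuesday, so the first Sunday is March 6 and the second is March 13.
Daylight saving runs 6 September 2021 – 13 March 2022; 5 September 2021 is outside that window, so Mesund Republic is on standard time at UTC+10:30.
18:29 local − 10h30m = 07:59 UTC.

07:59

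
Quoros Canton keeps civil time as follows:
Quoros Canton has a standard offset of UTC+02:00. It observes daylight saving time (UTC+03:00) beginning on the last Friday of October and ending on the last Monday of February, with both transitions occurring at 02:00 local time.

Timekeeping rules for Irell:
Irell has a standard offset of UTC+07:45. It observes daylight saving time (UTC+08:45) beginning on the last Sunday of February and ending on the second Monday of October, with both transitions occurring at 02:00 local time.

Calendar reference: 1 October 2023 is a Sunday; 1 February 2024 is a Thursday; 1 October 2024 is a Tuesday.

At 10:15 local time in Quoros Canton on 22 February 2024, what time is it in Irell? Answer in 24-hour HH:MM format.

15:00

1 October 2023 is a Sunday, so Fridays fall on 6, 13, 20, 27; the last is October 27.
1 February 2024 is a Thursday, so Mondays fall on 5, 12, 19, 26; the last is February 26.
22 February 2024 lies within the daylight-saving period (27 October 2023 – 26 February 2024), so Quoros Canton is on daylight time, UTC+03:00.
10:15 Quoros Canton − 3h = 07:15 UTC.
1 February 2024 is a Thursday, so Sundays fall on 4, 11, 18, 25; the last is February 25.
1 October 2024 is a Tuesday, so the first Monday is October 7 and the second is October 14.
At the standard offset (UTC+07:45), 07:15 UTC + 7h45m = 15:00 Irell standard time.
The standard-time date in Irell, 22 February 2024, is outside the daylight-saving period (25 February – 14 October), so Irell is on standard time, UTC+07:45.
07:15 UTC + 7h45m = 15:00 Irell.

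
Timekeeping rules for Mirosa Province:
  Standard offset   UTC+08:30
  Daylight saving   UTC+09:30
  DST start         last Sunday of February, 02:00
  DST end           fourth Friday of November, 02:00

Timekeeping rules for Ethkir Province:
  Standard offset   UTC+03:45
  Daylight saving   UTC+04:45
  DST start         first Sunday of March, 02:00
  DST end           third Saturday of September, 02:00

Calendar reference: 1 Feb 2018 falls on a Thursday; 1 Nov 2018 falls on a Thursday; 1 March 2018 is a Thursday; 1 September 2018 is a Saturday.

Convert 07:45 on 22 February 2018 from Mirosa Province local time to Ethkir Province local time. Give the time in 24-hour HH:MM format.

1 February 2018 is a Thursday, so Sundays fall on 4, 11, 18, 25; the last is February 25.
1 November 2018 is a Thursday, so the first Friday is November 2 and the fourth is November 23.
Daylight saving runs 25 February – 23 November; 22 February 2018 is outside that window, so Mirosa Province is on standard time at UTC+08:30.
07:45 Mirosa Province − 8h30m = 23:15 UTC (rolling into the previous day, 21 February 2018).
1 March 2018 is a Thursday, so the first Sunday is March 4.
1 September 2018 is a Saturday, so the first Saturday is September 1 and the third is September 15.
At the standard offset (UTC+03:45), 23:15 UTC + 3h45m = 03:00 Ethkir Province standard time (rolling into the next day, 22 February 2018).
Daylight saving runs 4 March – 15 September; the standard-time date in Ethkir Province, 22 February 2018, is outside that window, so Ethkir Province is on standard time at UTC+03:45.
23:15 UTC + 3h45m = 03:00 Ethkir Province (rolling into the next day, 22 February 2018).

03:00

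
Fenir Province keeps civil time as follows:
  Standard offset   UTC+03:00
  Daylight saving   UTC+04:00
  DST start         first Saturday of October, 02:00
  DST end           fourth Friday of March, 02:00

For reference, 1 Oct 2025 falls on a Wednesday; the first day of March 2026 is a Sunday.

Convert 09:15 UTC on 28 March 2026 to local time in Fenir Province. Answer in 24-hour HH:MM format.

12:15

1 October 2025 is a Wednesday, so the first Saturday is October 4.
1 March 2026 is a Sunday, so the first Friday is March 6 and the fourth is March 27.
At the standard offset (UTC+03:00), 09:15 UTC + 3h = 12:15 Fenir Province standard time.
The standard-time date in Fenir Province, 28 March 2026, does not fall between 4 October 2025 and 27 March 2026, so daylight saving is not in effect and Fenir Province is at UTC+03:00.
09:15 UTC + 3h = 12:15 local.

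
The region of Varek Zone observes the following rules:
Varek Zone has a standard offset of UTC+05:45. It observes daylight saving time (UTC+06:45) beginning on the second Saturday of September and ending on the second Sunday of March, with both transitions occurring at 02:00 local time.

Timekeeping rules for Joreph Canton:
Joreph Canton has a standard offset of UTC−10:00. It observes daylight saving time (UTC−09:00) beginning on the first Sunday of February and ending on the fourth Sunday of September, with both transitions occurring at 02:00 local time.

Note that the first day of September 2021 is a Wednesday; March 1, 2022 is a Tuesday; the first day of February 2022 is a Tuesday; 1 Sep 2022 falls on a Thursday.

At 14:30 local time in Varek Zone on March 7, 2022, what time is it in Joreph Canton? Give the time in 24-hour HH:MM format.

22:45

1 September 2021 is a Wednesday, so the first Saturday is September 4 and the second is September 11.
1 March 2022 is a Tuesday, so the first Sunday is March 6 and the second is March 13.
March 7, 2022 falls between 11 September 2021 and 13 March 2022, so daylight saving is in effect and Varek Zone is at UTC+06:45.
14:30 Varek Zone − 6h45m = 07:45 UTC.
1 February 2022 is a Tuesday, so the first Sunday is February 6.
1 September 2022 is a Thursday, so the first Sunday is September 4 and the fourth is September 25.
At the standard offset (UTC−10:00), 07:45 UTC − 10h = 21:45 Joreph Canton standard time (rolling into the previous day, 6 March 2022).
The standard-time date in Joreph Canton, March 6, 2022, lies within the daylight-saving period (6 February – 25 September), so Joreph Canton is on daylight time, UTC−09:00.
07:45 UTC − 9h = 22:45 Joreph Canton (rolling into the previous day, 6 March 2022).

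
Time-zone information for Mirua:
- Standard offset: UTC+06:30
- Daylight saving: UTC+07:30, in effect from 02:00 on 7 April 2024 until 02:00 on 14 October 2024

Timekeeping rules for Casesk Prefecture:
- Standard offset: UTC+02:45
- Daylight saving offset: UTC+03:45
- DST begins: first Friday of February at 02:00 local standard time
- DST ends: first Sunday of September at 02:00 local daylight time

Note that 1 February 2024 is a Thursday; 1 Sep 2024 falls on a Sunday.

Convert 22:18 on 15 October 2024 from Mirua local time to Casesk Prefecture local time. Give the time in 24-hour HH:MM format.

18:33

15 October 2024 does not fall between 7 April and 14 October, so daylight saving is not in effect and Mirua is at UTC+06:30.
22:18 Mirua − 6h30m = 15:48 UTC.
1 February 2024 is a Thursday, so the first Friday is February 2.
1 September 2024 is a Sunday, so the first Sunday is September 1.
At the standard offset (UTC+02:45), 15:48 UTC + 2h45m = 18:33 Casesk Prefecture standard time.
The standard-time date in Casesk Prefecture, 15 October 2024, is outside the daylight-saving period (2 February – 1 September), so Casesk Prefecture is on standard time, UTC+02:45.
15:48 UTC + 2h45m = 18:33 Casesk Prefecture.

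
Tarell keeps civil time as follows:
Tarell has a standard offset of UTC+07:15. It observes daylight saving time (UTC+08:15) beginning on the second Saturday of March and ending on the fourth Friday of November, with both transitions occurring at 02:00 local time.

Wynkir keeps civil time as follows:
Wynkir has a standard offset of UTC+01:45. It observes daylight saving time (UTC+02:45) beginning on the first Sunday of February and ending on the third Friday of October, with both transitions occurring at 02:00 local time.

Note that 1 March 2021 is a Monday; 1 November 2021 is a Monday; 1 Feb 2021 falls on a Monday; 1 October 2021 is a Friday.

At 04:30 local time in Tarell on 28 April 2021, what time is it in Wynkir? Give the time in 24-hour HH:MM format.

23:00

1 March 2021 is a Monday, so the first Saturday is March 6 and the second is March 13.
1 November 2021 is a Monday, so the first Friday is November 5 and the fourth is November 26.
28 April 2021 falls between 13 March and 26 November, so daylight saving is in effect and Tarell is at UTC+08:15.
04:30 Tarell − 8h15m = 20:15 UTC (rolling into the previous day, 27 April 2021).
1 February 2021 is a Monday, so the first Sunday is February 7.
1 October 2021 is a Friday, so the first Friday is October 1 and the third is October 15.
At the standard offset (UTC+01:45), 20:15 UTC + 1h45m = 22:00 Wynkir standard time.
The standard-time date in Wynkir, 27 April 2021, lies within the daylight-saving period (7 February – 15 October), so Wynkir is on daylight time, UTC+02:45.
20:15 UTC + 2h45m = 23:00 Wynkir.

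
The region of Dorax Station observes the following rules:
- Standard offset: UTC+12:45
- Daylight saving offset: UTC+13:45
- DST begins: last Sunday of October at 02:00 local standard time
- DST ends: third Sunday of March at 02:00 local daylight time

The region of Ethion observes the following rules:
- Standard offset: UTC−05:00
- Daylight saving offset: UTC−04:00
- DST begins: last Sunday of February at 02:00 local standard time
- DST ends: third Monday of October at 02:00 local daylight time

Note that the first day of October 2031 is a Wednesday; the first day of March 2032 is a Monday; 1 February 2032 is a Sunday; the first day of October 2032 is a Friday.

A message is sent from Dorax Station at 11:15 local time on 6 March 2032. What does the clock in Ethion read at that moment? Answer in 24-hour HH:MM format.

17:30

1 October 2031 is a Wednesday, so Sundays fall on 5, 12, 19, 26; the last is October 26.
1 March 2032 is a Monday, so the first Sunday is March 7 and the third is March 21.
6 March 2032 falls between 26 October 2031 and 21 March 2032, so daylight saving is in effect and Dorax Station is at UTC+13:45.
11:15 Dorax Station − 13h45m = 21:30 UTC (rolling into the previous day, 5 March 2032).
1 February 2032 is a Sunday, so Sundays fall on 1, 8, 15, 22, 29; the last is February 29.
1 October 2032 is a Friday, so the first Monday is October 4 and the third is October 18.
At the standard offset (UTC−05:00), 21:30 UTC − 5h = 16:30 Ethion standard time.
The standard-time date in Ethion, 5 March 2032, lies within the daylight-saving period (29 February – 18 October), so Ethion is on daylight time, UTC−04:00.
21:30 UTC − 4h = 17:30 Ethion.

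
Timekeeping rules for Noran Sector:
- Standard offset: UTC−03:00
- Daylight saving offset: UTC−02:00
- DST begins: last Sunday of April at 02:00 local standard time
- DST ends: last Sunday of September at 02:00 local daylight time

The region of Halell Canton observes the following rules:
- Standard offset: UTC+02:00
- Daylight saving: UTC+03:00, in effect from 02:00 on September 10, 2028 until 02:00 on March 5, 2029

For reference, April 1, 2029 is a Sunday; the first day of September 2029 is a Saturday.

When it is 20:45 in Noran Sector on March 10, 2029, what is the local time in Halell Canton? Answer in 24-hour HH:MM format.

1 April 2029 is a Sunday, so Sundays fall on 1, 8, 15, 22, 29; the last is April 29.
1 September 2029 is a Saturday, so Sundays fall on 2, 9, 16, 23, 30; the last is September 30.
Daylight saving runs 29 April – 30 September; March 10, 2029 is outside that window, so Noran Sector is on standard time at UTC−03:00.
20:45 Noran Sector + 3h = 23:45 UTC.
At the standard offset (UTC+02:00), 23:45 UTC + 2h = 01:45 Halell Canton standard time (rolling into the next day, 11 March 2029).
The standard-time date in Halell Canton, March 11, 2029, does not fall between 10 September 2028 and 5 March 2029, so daylight saving is not in effect and Halell Canton is at UTC+02:00.
23:45 UTC + 2h = 01:45 Halell Canton (rolling into the next day, 11 March 2029).

01:45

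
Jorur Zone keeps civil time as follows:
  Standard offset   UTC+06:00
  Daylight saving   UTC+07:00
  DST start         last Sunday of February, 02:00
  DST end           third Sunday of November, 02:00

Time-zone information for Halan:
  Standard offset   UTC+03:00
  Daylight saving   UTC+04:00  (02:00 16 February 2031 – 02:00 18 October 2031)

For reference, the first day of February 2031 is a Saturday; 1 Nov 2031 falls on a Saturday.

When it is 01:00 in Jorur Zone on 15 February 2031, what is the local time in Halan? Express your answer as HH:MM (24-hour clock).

1 February 2031 is a Saturday, so Sundays fall on 2, 9, 16, 23; the last is February 23.
1 November 2031 is a Saturday, so the first Sunday is November 2 and the third is November 16.
Daylight saving runs 23 February – 16 November; 15 February 2031 is outside that window, so Jorur Zone is on standard time at UTC+06:00.
01:00 Jorur Zone − 6h = 19:00 UTC (rolling into the previous day, 14 February 2031).
At the standard offset (UTC+03:00), 19:00 UTC + 3h = 22:00 Halan standard time.
The standard-time date in Halan, 14 February 2031, does not fall between 16 February and 18 October, so daylight saving is not in effect and Halan is at UTC+03:00.
19:00 UTC + 3h = 22:00 Halan.

22:00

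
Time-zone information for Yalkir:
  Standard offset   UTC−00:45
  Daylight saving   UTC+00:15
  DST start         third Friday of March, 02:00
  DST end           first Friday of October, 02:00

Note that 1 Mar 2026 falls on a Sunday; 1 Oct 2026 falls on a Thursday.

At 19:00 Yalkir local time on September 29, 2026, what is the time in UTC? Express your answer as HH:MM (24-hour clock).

1 March 2026 is a Sunday, so the first Friday is March 6 and the third is March 20.
1 October 2026 is a Thursday, so the first Friday is October 2.
September 29, 2026 falls between 20 March and 2 October, so daylight saving is in effect and Yalkir is at UTC+00:15.
19:00 local − 0h15m = 18:45 UTC.

18:45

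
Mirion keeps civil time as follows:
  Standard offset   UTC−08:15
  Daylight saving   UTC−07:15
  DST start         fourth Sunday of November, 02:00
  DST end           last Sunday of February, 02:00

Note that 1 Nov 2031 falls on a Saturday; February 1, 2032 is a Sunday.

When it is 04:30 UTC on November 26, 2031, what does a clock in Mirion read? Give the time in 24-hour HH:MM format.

21:15

1 November 2031 is a Saturday, so the first Sunday is November 2 and the fourth is November 23.
1 February 2032 is a Sunday, so Sundays fall on 1, 8, 15, 22, 29; the last is February 29.
At the standard offset (UTC−08:15), 04:30 UTC − 8h15m = 20:15 Mirion standard time (rolling into the previous day, 25 November 2031).
The standard-time date in Mirion, November 25, 2031, lies within the daylight-saving period (23 November 2031 – 29 February 2032), so Mirion is on daylight time, UTC−07:15.
04:30 UTC − 7h15m = 21:15 local (rolling into the previous day, 25 November 2031).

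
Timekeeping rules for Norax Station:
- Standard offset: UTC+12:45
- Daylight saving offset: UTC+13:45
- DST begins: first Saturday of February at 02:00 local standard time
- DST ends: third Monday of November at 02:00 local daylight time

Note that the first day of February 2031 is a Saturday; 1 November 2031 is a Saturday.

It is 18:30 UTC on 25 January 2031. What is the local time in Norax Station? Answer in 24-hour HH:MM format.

1 February 2031 is a Saturday, so the first Saturday is February 1.
1 November 2031 is a Saturday, so the first Monday is November 3 and the third is November 17.
At the standard offset (UTC+12:45), 18:30 UTC + 12h45m = 07:15 Norax Station standard time (rolling into the next day, 26 January 2031).
The standard-time date in Norax Station, 26 January 2031, is outside the daylight-saving period (1 February – 17 November), so Norax Station is on standard time, UTC+12:45.
18:30 UTC + 12h45m = 07:15 local (rolling into the next day, 26 January 2031).

07:15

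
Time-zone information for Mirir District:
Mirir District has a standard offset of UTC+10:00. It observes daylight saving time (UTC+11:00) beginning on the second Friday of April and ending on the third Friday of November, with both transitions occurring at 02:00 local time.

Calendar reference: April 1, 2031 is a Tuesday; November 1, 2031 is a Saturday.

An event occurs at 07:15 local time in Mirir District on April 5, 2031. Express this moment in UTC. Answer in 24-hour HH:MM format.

1 April 2031 is a Tuesday, so the first Friday is April 4 and the second is April 11.
1 November 2031 is a Saturday, so the first Friday is November 7 and the third is November 21.
Daylight saving runs 11 April – 21 November; April 5, 2031 is outside that window, so Mirir District is on standard time at UTC+10:00.
07:15 local − 10h = 21:15 UTC (rolling into the previous day, 4 April 2031).

21:15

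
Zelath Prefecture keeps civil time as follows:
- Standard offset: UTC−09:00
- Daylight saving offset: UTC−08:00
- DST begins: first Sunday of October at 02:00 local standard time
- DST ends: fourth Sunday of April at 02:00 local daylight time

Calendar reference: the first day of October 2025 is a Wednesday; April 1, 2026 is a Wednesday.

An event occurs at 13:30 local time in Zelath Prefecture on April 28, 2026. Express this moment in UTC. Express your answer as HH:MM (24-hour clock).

22:30

1 October 2025 is a Wednesday, so the first Sunday is October 5.
1 April 2026 is a Wednesday, so the first Sunday is April 5 and the fourth is April 26.
April 28, 2026 is outside the daylight-saving period (5 October 2025 – 26 April 2026), so Zelath Prefecture is on standard time, UTC−09:00.
13:30 local + 9h = 22:30 UTC.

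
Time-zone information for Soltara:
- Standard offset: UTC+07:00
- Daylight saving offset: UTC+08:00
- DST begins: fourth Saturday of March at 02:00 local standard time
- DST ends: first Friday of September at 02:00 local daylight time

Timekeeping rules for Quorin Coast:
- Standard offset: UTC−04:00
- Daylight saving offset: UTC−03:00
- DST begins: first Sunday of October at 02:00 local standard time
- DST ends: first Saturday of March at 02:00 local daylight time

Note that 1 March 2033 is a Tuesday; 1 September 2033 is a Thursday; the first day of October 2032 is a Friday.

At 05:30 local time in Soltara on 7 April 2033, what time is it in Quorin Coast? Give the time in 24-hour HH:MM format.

1 March 2033 is a Tuesday, so the first Saturday is March 5 and the fourth is March 26.
1 September 2033 is a Thursday, so the first Friday is September 2.
7 April 2033 falls between 26 March and 2 September, so daylight saving is in effect and Soltara is at UTC+08:00.
05:30 Soltara − 8h = 21:30 UTC (rolling into the previous day, 6 April 2033).
1 October 2032 is a Friday, so the first Sunday is October 3.
1 March 2033 is a Tuesday, so the first Saturday is March 5.
At the standard offset (UTC−04:00), 21:30 UTC − 4h = 17:30 Quorin Coast standard time.
The standard-time date in Quorin Coast, 6 April 2033, is outside the daylight-saving period (3 October 2032 – 5 March 2033), so Quorin Coast is on standard time, UTC−04:00.
21:30 UTC − 4h = 17:30 Quorin Coast.

17:30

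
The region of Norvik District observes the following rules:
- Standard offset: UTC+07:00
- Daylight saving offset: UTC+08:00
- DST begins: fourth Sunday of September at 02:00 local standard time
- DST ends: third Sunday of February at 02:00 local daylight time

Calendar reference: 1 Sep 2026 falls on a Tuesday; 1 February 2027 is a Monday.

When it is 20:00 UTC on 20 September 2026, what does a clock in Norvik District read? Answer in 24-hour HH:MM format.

03:00

1 September 2026 is a Tuesday, so the first Sunday is September 6 and the fourth is September 27.
1 February 2027 is a Monday, so the first Sunday is February 7 and the third is February 21.
At the standard offset (UTC+07:00), 20:00 UTC + 7h = 03:00 Norvik District standard time (rolling into the next day, 21 September 2026).
The standard-time date in Norvik District, 21 September 2026, does not fall between 27 September 2026 and 21 February 2027, so daylight saving is not in effect and Norvik District is at UTC+07:00.
20:00 UTC + 7h = 03:00 local (rolling into the next day, 21 September 2026).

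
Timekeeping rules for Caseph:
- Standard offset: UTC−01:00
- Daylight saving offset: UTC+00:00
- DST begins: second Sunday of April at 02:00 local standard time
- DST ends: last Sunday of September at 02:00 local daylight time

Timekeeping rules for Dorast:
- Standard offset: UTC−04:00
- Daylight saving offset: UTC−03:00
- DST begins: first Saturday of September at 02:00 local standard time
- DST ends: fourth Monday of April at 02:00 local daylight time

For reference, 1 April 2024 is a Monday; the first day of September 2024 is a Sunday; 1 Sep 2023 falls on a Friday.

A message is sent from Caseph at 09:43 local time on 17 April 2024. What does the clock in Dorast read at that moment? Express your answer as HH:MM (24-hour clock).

06:43

1 April 2024 is a Monday, so the first Sunday is April 7 and the second is April 14.
1 September 2024 is a Sunday, so Sundays fall on 1, 8, 15, 22, 29; the last is September 29.
17 April 2024 lies within the daylight-saving period (14 April – 29 September), so Caseph is on daylight time, UTC+00:00.
09:43 Caseph − 0h = 09:43 UTC.
1 September 2023 is a Friday, so the first Saturday is September 2.
1 April 2024 is a Monday, so the first Monday is April 1 and the fourth is April 22.
At the standard offset (UTC−04:00), 09:43 UTC − 4h = 05:43 Dorast standard time.
The standard-time date in Dorast, 17 April 2024, falls between 2 September 2023 and 22 April 2024, so daylight saving is in effect and Dorast is at UTC−03:00.
09:43 UTC − 3h = 06:43 Dorast.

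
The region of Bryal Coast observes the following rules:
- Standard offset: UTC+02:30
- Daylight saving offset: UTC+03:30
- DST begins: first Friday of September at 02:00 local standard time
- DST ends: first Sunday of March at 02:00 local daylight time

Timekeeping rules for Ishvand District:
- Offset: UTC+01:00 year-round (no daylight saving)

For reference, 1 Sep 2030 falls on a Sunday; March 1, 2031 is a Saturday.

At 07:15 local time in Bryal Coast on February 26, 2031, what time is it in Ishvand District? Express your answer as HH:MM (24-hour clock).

04:45

1 September 2030 is a Sunday, so the first Friday is September 6.
1 March 2031 is a Saturday, so the first Sunday is March 2.
Daylight saving runs 6 September 2030 – 2 March 2031; February 26, 2031 is inside that window, so Bryal Coast is at UTC+03:30.
07:15 Bryal Coast − 3h30m = 03:45 UTC.
Ishvand District has no daylight saving, so its offset is UTC+01:00 year-round.
03:45 UTC + 1h = 04:45 Ishvand District.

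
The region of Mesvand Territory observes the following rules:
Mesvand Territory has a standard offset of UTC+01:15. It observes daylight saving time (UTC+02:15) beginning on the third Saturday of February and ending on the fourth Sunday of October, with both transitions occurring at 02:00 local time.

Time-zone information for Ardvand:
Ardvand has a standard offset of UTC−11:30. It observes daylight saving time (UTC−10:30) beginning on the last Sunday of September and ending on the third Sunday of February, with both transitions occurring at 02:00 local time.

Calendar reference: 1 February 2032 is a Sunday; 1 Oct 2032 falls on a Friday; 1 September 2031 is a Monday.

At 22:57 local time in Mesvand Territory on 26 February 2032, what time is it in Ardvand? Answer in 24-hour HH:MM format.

1 February 2032 is a Sunday, so the first Saturday is February 7 and the third is February 21.
1 October 2032 is a Friday, so the first Sunday is October 3 and the fourth is October 24.
26 February 2032 lies within the daylight-saving period (21 February – 24 October), so Mesvand Territory is on daylight time, UTC+02:15.
22:57 Mesvand Territory − 2h15m = 20:42 UTC.
1 September 2031 is a Monday, so Sundays fall on 7, 14, 21, 28; the last is September 28.
1 February 2032 is a Sunday, so the first Sunday is February 1 and the third is February 15.
At the standard offset (UTC−11:30), 20:42 UTC − 11h30m = 09:12 Ardvand standard time.
The standard-time date in Ardvand, 26 February 2032, does not fall between 28 September 2031 and 15 February 2032, so daylight saving is not in effect and Ardvand is at UTC−11:30.
20:42 UTC − 11h30m = 09:12 Ardvand.

09:12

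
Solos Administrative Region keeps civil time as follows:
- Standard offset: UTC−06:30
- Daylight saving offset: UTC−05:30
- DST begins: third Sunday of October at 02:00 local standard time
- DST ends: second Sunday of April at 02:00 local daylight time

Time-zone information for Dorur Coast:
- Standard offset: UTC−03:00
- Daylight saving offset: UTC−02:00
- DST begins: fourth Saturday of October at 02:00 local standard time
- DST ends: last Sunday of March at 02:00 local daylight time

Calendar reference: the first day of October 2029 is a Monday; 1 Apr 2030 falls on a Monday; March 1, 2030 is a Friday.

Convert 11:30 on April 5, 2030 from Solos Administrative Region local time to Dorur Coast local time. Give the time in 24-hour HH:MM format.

1 October 2029 is a Monday, so the first Sunday is October 7 and the third is October 21.
1 April 2030 is a Monday, so the first Sunday is April 7 and the second is April 14.
April 5, 2030 falls between 21 October 2029 and 14 April 2030, so daylight saving is in effect and Solos Administrative Region is at UTC−05:30.
11:30 Solos Administrative Region + 5h30m = 17:00 UTC.
1 October 2029 is a Monday, so the first Saturday is October 6 and the fourth is October 27.
1 March 2030 is a Friday, so Sundays fall on 3, 10, 17, 24, 31; the last is March 31.
At the standard offset (UTC−03:00), 17:00 UTC − 3h = 14:00 Dorur Coast standard time.
Daylight saving runs 27 October 2029 – 31 March 2030; the standard-time date in Dorur Coast, April 5, 2030, is outside that window, so Dorur Coast is on standard time at UTC−03:00.
17:00 UTC − 3h = 14:00 Dorur Coast.

14:00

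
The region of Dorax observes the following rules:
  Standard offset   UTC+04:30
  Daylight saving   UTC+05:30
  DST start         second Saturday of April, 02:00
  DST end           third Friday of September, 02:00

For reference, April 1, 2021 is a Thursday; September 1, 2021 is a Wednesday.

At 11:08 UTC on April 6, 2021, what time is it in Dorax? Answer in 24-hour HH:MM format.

15:38

1 April 2021 is a Thursday, so the first Saturday is April 3 and the second is April 10.
1 September 2021 is a Wednesday, so the first Friday is September 3 and the third is September 17.
At the standard offset (UTC+04:30), 11:08 UTC + 4h30m = 15:38 Dorax standard time.
The standard-time date in Dorax, April 6, 2021, does not fall between 10 April and 17 September, so daylight saving is not in effect and Dorax is at UTC+04:30.
11:08 UTC + 4h30m = 15:38 local.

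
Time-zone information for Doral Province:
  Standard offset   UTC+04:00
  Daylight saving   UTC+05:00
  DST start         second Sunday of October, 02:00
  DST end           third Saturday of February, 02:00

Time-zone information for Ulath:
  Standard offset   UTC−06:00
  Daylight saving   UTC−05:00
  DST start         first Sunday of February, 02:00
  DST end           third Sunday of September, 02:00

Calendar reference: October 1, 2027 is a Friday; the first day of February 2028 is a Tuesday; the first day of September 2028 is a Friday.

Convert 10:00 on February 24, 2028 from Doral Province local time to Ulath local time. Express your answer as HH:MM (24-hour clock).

1 October 2027 is a Friday, so the first Sunday is October 3 and the second is October 10.
1 February 2028 is a Tuesday, so the first Saturday is February 5 and the third is February 19.
February 24, 2028 does not fall between 10 October 2027 and 19 February 2028, so daylight saving is not in effect and Doral Province is at UTC+04:00.
10:00 Doral Province − 4h = 06:00 UTC.
1 February 2028 is a Tuesday, so the first Sunday is February 6.
1 September 2028 is a Friday, so the first Sunday is September 3 and the third is September 17.
At the standard offset (UTC−06:00), 06:00 UTC − 6h = 00:00 Ulath standard time.
The standard-time date in Ulath, February 24, 2028, falls between 6 February and 17 September, so daylight saving is in effect and Ulath is at UTC−05:00.
06:00 UTC − 5h = 01:00 Ulath.

01:00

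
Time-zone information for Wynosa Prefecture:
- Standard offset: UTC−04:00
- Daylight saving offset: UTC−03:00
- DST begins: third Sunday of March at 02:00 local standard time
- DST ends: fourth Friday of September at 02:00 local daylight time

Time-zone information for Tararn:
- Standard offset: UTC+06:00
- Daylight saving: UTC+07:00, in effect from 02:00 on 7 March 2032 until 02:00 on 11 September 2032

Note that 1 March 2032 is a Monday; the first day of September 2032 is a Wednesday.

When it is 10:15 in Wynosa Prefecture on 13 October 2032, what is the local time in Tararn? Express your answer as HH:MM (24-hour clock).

20:15

1 March 2032 is a Monday, so the first Sunday is March 7 and the third is March 21.
1 September 2032 is a Wednesday, so the first Friday is September 3 and the fourth is September 24.
13 October 2032 is outside the daylight-saving period (21 March – 24 September), so Wynosa Prefecture is on standard time, UTC−04:00.
10:15 Wynosa Prefecture + 4h = 14:15 UTC.
At the standard offset (UTC+06:00), 14:15 UTC + 6h = 20:15 Tararn standard time.
The standard-time date in Tararn, 13 October 2032, does not fall between 7 March and 11 September, so daylight saving is not in effect and Tararn is at UTC+06:00.
14:15 UTC + 6h = 20:15 Tararn.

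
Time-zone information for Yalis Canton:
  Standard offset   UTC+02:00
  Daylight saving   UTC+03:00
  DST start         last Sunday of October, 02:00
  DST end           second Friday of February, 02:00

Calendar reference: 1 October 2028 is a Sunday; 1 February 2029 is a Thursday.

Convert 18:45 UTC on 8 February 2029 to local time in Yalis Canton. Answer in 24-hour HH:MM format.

21:45

1 October 2028 is a Sunday, so Sundays fall on 1, 8, 15, 22, 29; the last is October 29.
1 February 2029 is a Thursday, so the first Friday is February 2 and the second is February 9.
At the standard offset (UTC+02:00), 18:45 UTC + 2h = 20:45 Yalis Canton standard time.
The standard-time date in Yalis Canton, 8 February 2029, falls between 29 October 2028 and 9 February 2029, so daylight saving is in effect and Yalis Canton is at UTC+03:00.
18:45 UTC + 3h = 21:45 local.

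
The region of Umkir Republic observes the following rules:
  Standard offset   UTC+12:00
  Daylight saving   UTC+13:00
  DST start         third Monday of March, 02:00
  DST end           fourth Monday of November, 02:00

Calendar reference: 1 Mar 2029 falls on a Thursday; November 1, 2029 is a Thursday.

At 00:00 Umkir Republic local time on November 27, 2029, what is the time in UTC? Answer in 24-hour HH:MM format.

12:00

1 March 2029 is a Thursday, so the first Monday is March 5 and the third is March 19.
1 November 2029 is a Thursday, so the first Monday is November 5 and the fourth is November 26.
November 27, 2029 does not fall between 19 March and 26 November, so daylight saving is not in effect and Umkir Republic is at UTC+12:00.
00:00 local − 12h = 12:00 UTC (rolling into the previous day, 26 November 2029).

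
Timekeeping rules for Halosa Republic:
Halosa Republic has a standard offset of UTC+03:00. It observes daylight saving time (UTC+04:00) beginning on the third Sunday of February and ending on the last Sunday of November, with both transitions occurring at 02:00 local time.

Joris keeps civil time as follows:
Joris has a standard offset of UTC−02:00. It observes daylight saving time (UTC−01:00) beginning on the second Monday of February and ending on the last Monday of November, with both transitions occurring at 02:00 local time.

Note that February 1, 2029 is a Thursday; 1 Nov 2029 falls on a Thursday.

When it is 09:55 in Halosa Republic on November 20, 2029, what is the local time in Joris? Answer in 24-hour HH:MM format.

04:55

1 February 2029 is a Thursday, so the first Sunday is February 4 and the third is February 18.
1 November 2029 is a Thursday, so Sundays fall on 4, 11, 18, 25; the last is November 25.
November 20, 2029 falls between 18 February and 25 November, so daylight saving is in effect and Halosa Republic is at UTC+04:00.
09:55 Halosa Republic − 4h = 05:55 UTC.
1 February 2029 is a Thursday, so the first Monday is February 5 and the second is February 12.
1 November 2029 is a Thursday, so Mondays fall on 5, 12, 19, 26; the last is November 26.
At the standard offset (UTC−02:00), 05:55 UTC − 2h = 03:55 Joris standard time.
The standard-time date in Joris, November 20, 2029, falls between 12 February and 26 November, so daylight saving is in effect and Joris is at UTC−01:00.
05:55 UTC − 1h = 04:55 Joris.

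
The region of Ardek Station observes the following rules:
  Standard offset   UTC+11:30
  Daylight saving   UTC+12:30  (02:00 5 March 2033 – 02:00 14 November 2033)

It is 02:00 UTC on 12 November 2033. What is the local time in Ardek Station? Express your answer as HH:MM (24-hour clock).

At the standard offset (UTC+11:30), 02:00 UTC + 11h30m = 13:30 Ardek Station standard time.
Daylight saving runs 5 March – 14 November; the standard-time date in Ardek Station, 12 November 2033, is inside that window, so Ardek Station is at UTC+12:30.
02:00 UTC + 12h30m = 14:30 local.

14:30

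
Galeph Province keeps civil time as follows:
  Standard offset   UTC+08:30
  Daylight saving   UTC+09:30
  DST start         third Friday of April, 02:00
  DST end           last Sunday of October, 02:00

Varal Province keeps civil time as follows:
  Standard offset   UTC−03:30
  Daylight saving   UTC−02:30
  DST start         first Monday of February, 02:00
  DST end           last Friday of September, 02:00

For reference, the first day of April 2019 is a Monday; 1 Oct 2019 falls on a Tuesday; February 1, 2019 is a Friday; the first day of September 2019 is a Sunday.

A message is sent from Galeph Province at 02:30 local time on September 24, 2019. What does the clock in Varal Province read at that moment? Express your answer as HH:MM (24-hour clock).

14:30

1 April 2019 is a Monday, so the first Friday is April 5 and the third is April 19.
1 October 2019 is a Tuesday, so Sundays fall on 6, 13, 20, 27; the last is October 27.
September 24, 2019 lies within the daylight-saving period (19 April – 27 October), so Galeph Province is on daylight time, UTC+09:30.
02:30 Galeph Province − 9h30m = 17:00 UTC (rolling into the previous day, 23 September 2019).
1 February 2019 is a Friday, so the first Monday is February 4.
1 September 2019 is a Sunday, so Fridays fall on 6, 13, 20, 27; the last is September 27.
At the standard offset (UTC−03:30), 17:00 UTC − 3h30m = 13:30 Varal Province standard time.
Daylight saving runs 4 February – 27 September; the standard-time date in Varal Province, September 23, 2019, is inside that window, so Varal Province is at UTC−02:30.
17:00 UTC − 2h30m = 14:30 Varal Province.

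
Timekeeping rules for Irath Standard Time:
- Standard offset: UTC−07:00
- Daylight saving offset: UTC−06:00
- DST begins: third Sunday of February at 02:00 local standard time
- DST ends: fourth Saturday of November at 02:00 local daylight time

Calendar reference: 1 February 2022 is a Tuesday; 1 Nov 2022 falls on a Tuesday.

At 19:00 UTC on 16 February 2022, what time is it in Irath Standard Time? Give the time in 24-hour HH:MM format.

1 February 2022 is a Tuesday, so the first Sunday is February 6 and the third is February 20.
1 November 2022 is a Tuesday, so the first Saturday is November 5 and the fourth is November 26.
At the standard offset (UTC−07:00), 19:00 UTC − 7h = 12:00 Irath Standard Time standard time.
The standard-time date in Irath Standard Time, 16 February 2022, does not fall between 20 February and 26 November, so daylight saving is not in effect and Irath Standard Time is at UTC−07:00.
19:00 UTC − 7h = 12:00 local.

12:00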